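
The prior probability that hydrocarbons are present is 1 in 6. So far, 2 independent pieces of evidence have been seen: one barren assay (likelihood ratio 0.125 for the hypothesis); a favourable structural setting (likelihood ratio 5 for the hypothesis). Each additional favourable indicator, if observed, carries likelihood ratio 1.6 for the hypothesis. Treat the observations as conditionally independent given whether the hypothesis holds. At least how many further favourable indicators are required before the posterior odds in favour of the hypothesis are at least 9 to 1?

10

Prior odds = (1/6)/(5/6) = 0.2.
Combined Bayes factor of the evidence already in hand = 0.125 × 5 = 0.625.
Odds after that evidence = 0.2 × 0.625 = 0.125.
Target odds = 9.
Need 1.6ⁿ ≥ 9 ÷ 0.125 = 72.
1.6⁹ = 134217728/1953125 falls short of 72 but 1.6¹⁰ ≈109.951 reaches it, so n = 10.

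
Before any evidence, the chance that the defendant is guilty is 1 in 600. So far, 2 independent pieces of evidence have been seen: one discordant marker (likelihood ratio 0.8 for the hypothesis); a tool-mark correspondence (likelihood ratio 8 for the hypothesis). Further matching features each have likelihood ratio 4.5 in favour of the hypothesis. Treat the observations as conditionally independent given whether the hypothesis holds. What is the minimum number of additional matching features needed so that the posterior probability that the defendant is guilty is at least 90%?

5

Prior odds = (1/600)/(599/600) = 1/599.
Combined Bayes factor of the evidence already in hand = 0.8 × 8 = 6.4.
Odds after that evidence = (1/599) × 6.4 = 32/2995.
Target odds = 0.9/0.1 = 9.
Need 4.5ⁿ ≥ 9 ÷ (32/2995) = 842.34375.
4.5⁴ = 410.0625 falls short of 842.34375 but 4.5⁵ = 1845.28125 reaches it, so n = 5.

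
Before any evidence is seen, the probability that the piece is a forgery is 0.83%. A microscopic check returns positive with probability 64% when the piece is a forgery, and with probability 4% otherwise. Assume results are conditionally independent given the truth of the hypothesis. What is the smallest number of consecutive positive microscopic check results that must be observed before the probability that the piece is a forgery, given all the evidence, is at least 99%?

Prior odds = 0.0083/0.9917 = 83/9917.
Likelihood ratio of a positive result = 0.64/0.04 = 16.
Target posterior odds = 0.99/0.01 = 99.
Need (83/9917) × 16ⁿ ≥ 99, i.e. 16ⁿ ≥ 981783/83.
16³ = 4096 falls short of 981783/83 but 16⁴ = 65536 reaches it, so n = 4.

4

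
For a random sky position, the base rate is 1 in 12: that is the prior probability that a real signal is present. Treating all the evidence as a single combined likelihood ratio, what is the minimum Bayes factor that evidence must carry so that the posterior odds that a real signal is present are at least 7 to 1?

Prior odds = (1/12)/(11/12) = 1/11.
Target odds = 7.
Required Bayes factor = 7 ÷ (1/11) = 77.

77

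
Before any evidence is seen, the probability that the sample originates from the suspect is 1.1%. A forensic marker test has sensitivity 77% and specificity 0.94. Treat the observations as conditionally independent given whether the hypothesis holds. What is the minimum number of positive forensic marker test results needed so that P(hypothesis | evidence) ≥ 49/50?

Prior odds = 0.011/0.989 = 11/989.
False-positive rate = 1 − 0.94 = 0.06; likelihood ratio of a positive = 0.77/0.06 = 77/6.
Target posterior odds = 0.98/0.02 = 49.
Need (11/989) × (77/6)ⁿ ≥ 49, i.e. (77/6)ⁿ ≥ 48461/11.
(77/6)³ = 456533/216 falls short of 48461/11 but (77/6)⁴ = 35153041/1296 reaches it, so n = 4.

4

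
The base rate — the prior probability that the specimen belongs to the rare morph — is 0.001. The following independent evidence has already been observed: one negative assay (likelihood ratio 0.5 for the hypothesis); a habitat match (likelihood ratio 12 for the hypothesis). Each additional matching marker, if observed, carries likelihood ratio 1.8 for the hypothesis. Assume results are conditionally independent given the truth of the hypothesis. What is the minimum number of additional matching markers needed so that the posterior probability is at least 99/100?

17

Prior odds = 0.001/0.999 = 1/999.
Combined Bayes factor of the evidence already in hand = 0.5 × 12 = 6.
Odds after that evidence = (1/999) × 6 = 2/333.
Target odds = 0.99/0.01 = 99.
Need 1.8ⁿ ≥ 99 ÷ (2/333) = 16483.5.
1.8¹⁶ ≈12144 falls short of 16483.5 but 1.8¹⁷ ≈21859.1 reaches it, so n = 17.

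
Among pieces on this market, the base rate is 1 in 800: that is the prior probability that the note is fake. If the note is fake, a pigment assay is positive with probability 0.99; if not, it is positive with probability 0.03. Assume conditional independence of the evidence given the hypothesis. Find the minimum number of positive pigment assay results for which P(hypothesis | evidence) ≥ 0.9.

Prior odds = 0.00125/0.99875 = 1/799.
Likelihood ratio of a positive = 0.99/0.03 = 33.
Target odds: 0.9 ÷ 0.1 = 9.
Need (1/799) × 33ⁿ ≥ 9, i.e. 33ⁿ ≥ 7191.
33² = 1089 falls short of 7191 but 33³ = 35937 reaches it, so n = 3.

3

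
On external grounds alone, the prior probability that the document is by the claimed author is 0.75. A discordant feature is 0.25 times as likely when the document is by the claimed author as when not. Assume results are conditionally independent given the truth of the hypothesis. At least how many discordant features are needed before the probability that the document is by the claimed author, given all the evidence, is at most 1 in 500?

6

Prior odds: 0.75 ÷ 0.25 = 3.
Likelihood ratio per discordant feature = 0.25.
Target posterior odds = 0.002/0.998 = 1/499.
Require 0.25ⁿ ≤ 1/499 ÷ 3 = 1/1497.
0.25⁵ = 1/1024 is still above 1/1497 but 0.25⁶ = 1/4096 is at or below it, so n = 6.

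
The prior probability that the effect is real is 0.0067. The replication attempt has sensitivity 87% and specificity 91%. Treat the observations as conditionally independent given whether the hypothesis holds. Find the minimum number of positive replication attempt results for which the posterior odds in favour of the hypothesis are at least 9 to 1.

4

Prior odds: 0.0067 ÷ 0.9933 = 67/9933.
False-positive rate = 1 − 0.91 = 0.09; likelihood ratio of a positive = 0.87/0.09 = 29/3.
Target odds = 9.
Need (67/9933) × (29/3)ⁿ ≥ 9, i.e. (29/3)ⁿ ≥ 89397/67.
(29/3)³ = 24389/27 falls short of 89397/67 but (29/3)⁴ = 707281/81 reaches it, so n = 4.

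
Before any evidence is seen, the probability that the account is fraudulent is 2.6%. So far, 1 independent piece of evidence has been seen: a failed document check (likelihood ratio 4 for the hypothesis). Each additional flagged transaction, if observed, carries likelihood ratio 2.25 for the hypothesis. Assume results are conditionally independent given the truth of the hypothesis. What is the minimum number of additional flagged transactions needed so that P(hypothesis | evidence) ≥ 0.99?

9

Prior odds = 0.026/0.974 = 13/487.
Bayes factor of the evidence already in hand = 4.
Odds after that evidence = (13/487) × 4 = 52/487.
Target odds = 0.99/0.01 = 99.
Need 2.25ⁿ ≥ 99 ÷ (52/487) = 48213/52.
2.25⁸ = 43046721/65536 falls short of 48213/52 but 2.25⁹ = 387420489/262144 reaches it, so n = 9.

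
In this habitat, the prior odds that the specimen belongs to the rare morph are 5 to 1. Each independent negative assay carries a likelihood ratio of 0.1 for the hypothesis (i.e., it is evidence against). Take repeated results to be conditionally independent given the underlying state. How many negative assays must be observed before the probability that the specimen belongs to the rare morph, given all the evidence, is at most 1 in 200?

Prior odds = 5.
Likelihood ratio per negative assay = 0.1.
Target posterior odds = 0.005/0.995 = 1/199.
Need 5 × 0.1ⁿ ≤ 1/199, i.e. 0.1ⁿ ≤ 1/995.
0.1² = 0.01 is still above 1/995 but 0.1³ = 0.001 is at or below it, so n = 3.

3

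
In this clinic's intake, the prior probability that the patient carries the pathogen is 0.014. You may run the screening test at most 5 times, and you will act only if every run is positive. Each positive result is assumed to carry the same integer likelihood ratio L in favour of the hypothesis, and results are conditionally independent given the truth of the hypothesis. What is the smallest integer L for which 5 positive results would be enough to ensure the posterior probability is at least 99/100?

Prior odds = 0.014/0.986 = 7/493.
Target odds = 0.99/0.01 = 99.
Need L⁵ ≥ 99 ÷ (7/493) = 48807/7.
5⁵ = 3125 < 48807/7 ≤ 7776 = 6⁵, so L = 6.

6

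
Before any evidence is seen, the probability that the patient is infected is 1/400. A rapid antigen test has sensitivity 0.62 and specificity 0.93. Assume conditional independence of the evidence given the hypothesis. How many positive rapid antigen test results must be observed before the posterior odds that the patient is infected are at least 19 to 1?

Prior odds: 0.0025 ÷ 0.9975 = 1/399.
False-positive rate = 1 − 0.93 = 0.07; likelihood ratio of a positive = 0.62/0.07 = 62/7.
Target odds = 19.
Require (62/7)ⁿ ≥ 19 ÷ (1/399) = 7581.
(62/7)⁴ = 14776336/2401 falls short of 7581 but (62/7)⁵ = 916132832/16807 reaches it, so n = 5.

5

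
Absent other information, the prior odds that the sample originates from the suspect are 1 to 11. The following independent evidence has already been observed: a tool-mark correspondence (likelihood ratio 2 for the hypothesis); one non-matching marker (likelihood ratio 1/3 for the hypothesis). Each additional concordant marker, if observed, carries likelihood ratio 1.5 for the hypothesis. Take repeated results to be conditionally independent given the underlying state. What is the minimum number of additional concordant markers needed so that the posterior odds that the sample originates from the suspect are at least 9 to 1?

13

Prior odds = 1/11.
Combined Bayes factor of the evidence already in hand = 2 × (1/3) = 2/3.
Odds after that evidence = (1/11) × 2/3 = 2/33.
Target odds = 9.
Need 1.5ⁿ ≥ 9 ÷ (2/33) = 148.5.
1.5¹² = 531441/4096 falls short of 148.5 but 1.5¹³ = 1594323/8192 reaches it, so n = 13.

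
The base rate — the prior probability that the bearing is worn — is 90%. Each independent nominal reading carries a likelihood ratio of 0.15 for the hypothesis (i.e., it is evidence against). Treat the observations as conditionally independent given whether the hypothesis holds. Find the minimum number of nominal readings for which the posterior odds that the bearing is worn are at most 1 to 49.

4

Prior odds = 0.9/0.1 = 9.
Likelihood ratio per nominal reading = 0.15.
Target odds = 1/49.
Need 9 × 0.15ⁿ ≤ 1/49, i.e. 0.15ⁿ ≤ 1/441.
0.15³ = 0.003375 is still above 1/441 but 0.15⁴ = 81/160000 is at or below it, so n = 4.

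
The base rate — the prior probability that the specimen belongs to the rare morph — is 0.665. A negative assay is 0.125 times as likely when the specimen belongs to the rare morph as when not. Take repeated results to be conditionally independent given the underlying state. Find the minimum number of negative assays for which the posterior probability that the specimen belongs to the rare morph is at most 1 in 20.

2

Prior odds = 0.665/0.335 = 133/67.
Likelihood ratio per negative assay = 0.125.
Target odds: 0.05 ÷ 0.95 = 1/19.
Need (133/67) × 0.125ⁿ ≤ 1/19, i.e. 0.125ⁿ ≤ 67/2527.
0.125¹ = 0.125 is still above 67/2527 but 0.125² = 0.015625 is at or below it, so n = 2.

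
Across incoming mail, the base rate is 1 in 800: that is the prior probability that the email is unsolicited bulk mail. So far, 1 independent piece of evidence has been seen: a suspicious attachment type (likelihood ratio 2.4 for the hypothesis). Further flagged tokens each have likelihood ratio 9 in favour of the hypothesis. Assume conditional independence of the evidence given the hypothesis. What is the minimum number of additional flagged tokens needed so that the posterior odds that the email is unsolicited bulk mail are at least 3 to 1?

Prior odds = 0.00125/0.99875 = 1/799.
Bayes factor of the evidence already in hand = 2.4.
Odds after that evidence = (1/799) × 2.4 = 12/3995.
Target odds = 3.
Need 9ⁿ ≥ 3 ÷ (12/3995) = 998.75.
9³ = 729 falls short of 998.75 but 9⁴ = 6561 reaches it, so n = 4.

4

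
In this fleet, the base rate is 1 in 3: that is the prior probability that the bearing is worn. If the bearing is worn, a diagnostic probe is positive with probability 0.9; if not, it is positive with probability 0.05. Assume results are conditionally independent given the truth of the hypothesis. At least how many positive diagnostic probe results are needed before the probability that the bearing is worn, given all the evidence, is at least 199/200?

Prior odds: (1/3) ÷ (2/3) = 0.5.
Likelihood ratio of a positive = 0.9/0.05 = 18.
Target posterior odds = 0.995/0.005 = 199.
Require 18ⁿ ≥ 199 ÷ 0.5 = 398.
18² = 324 falls short of 398 but 18³ = 5832 reaches it, so n = 3.

3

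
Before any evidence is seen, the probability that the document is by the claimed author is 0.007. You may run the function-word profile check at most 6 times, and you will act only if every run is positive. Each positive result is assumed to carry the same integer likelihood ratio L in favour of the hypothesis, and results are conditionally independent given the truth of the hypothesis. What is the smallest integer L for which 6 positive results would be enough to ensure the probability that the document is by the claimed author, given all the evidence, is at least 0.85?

4

Prior odds = 0.007/0.993 = 7/993.
Target odds = 0.85/0.15 = 17/3.
Need L⁶ ≥ 17/3 ÷ (7/993) = 5627/7.
3⁶ = 729 < 5627/7 ≤ 4096 = 4⁶, so L = 4.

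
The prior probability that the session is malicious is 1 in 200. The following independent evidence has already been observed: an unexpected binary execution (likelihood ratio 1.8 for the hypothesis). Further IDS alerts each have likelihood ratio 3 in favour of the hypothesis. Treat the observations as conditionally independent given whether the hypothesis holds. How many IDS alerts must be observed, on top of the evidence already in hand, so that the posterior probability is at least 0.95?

7

Prior odds = 0.005/0.995 = 1/199.
Bayes factor of the evidence already in hand = 1.8.
Odds after that evidence = (1/199) × 1.8 = 9/995.
Target odds = 0.95/0.05 = 19.
Need 3ⁿ ≥ 19 ÷ (9/995) = 18905/9.
3⁶ = 729 falls short of 18905/9 but 3⁷ = 2187 reaches it, so n = 7.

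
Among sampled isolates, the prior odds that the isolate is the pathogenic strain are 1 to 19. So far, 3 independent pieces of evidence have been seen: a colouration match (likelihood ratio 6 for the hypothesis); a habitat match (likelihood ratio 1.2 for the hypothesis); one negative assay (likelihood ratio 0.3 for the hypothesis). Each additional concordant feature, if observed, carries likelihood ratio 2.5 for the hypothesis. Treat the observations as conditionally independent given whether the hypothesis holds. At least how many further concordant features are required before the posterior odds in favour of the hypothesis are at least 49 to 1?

Prior odds = 1/19.
Combined Bayes factor of the evidence already in hand = 6 × 1.2 × 0.3 = 2.16.
Odds after that evidence = (1/19) × 2.16 = 54/475.
Target odds = 49.
Need 2.5ⁿ ≥ 49 ÷ (54/475) = 23275/54.
2.5⁶ = 244.140625 falls short of 23275/54 but 2.5⁷ = 610.3515625 reaches it, so n = 7.

7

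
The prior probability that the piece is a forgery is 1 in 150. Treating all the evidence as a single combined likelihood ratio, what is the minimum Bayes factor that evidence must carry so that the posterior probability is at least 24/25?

Prior odds = (1/150)/(149/150) = 1/149.
Target odds = 0.96/0.04 = 24.
Required Bayes factor = 24 ÷ (1/149) = 3576.

3576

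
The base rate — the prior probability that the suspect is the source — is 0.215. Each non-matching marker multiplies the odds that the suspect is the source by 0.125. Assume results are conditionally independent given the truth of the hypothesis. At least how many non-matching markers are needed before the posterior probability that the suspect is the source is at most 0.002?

Prior odds = 0.215/0.785 = 43/157.
Likelihood ratio per non-matching marker = 0.125.
Target posterior odds = 0.002/0.998 = 1/499.
Need (43/157) × 0.125ⁿ ≤ 1/499, i.e. 0.125ⁿ ≤ 157/21457.
0.125² = 0.015625 is still above 157/21457 but 0.125³ = 0.001953125 is at or below it, so n = 3.

3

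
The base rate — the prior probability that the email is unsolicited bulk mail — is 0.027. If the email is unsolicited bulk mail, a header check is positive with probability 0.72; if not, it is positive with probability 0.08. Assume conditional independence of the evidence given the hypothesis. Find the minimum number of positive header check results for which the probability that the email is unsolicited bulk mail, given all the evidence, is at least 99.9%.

Prior odds: 0.027 ÷ 0.973 = 27/973.
Likelihood ratio of a positive = 0.72/0.08 = 9.
Target posterior odds = 0.999/0.001 = 999.
Need (27/973) × 9ⁿ ≥ 999, i.e. 9ⁿ ≥ 36001.
9⁴ = 6561 falls short of 36001 but 9⁵ = 59049 reaches it, so n = 5.

5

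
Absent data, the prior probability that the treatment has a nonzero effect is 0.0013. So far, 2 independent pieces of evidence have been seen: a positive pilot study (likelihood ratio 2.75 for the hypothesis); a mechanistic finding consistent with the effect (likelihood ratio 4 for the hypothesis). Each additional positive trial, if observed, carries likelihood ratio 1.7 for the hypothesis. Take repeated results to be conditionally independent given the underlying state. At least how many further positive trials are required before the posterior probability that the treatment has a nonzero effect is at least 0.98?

16

Prior odds = 0.0013/0.9987 = 13/9987.
Combined Bayes factor of the evidence already in hand = 2.75 × 4 = 11.
Odds after that evidence = (13/9987) × 11 = 143/9987.
Target odds = 0.98/0.02 = 49.
Need 1.7ⁿ ≥ 49 ÷ (143/9987) = 489363/143.
1.7¹⁵ ≈2862.42 falls short of 489363/143 but 1.7¹⁶ ≈4866.12 reaches it, so n = 16.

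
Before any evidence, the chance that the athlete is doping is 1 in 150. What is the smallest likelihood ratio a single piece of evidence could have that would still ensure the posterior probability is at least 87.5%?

1043

Prior odds = (1/150)/(149/150) = 1/149.
Target odds = 0.875/0.125 = 7.
Required Bayes factor = 7 ÷ (1/149) = 1043.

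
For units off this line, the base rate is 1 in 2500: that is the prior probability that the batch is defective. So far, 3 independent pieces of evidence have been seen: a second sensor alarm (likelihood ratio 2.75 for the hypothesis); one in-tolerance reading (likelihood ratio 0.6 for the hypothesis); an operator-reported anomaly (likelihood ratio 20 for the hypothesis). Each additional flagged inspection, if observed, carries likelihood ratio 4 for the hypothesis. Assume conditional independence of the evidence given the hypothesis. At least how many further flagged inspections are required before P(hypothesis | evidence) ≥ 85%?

5

Prior odds = 0.0004/0.9996 = 1/2499.
Combined Bayes factor of the evidence already in hand = 2.75 × 0.6 × 20 = 33.
Odds after that evidence = (1/2499) × 33 = 11/833.
Target odds = 0.85/0.15 = 17/3.
Need 4ⁿ ≥ 17/3 ÷ (11/833) = 14161/33.
4⁴ = 256 falls short of 14161/33 but 4⁵ = 1024 reaches it, so n = 5.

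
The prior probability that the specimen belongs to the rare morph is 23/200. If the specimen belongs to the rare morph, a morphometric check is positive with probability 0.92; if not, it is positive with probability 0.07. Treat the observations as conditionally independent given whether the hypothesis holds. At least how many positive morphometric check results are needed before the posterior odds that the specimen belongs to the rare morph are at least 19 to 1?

2

Prior odds: 0.115 ÷ 0.885 = 23/177.
Likelihood ratio of a positive = 0.92/0.07 = 92/7.
Target odds = 19.
Require (92/7)ⁿ ≥ 19 ÷ (23/177) = 3363/23.
(92/7)¹ = 92/7 falls short of 3363/23 but (92/7)² = 8464/49 reaches it, so n = 2.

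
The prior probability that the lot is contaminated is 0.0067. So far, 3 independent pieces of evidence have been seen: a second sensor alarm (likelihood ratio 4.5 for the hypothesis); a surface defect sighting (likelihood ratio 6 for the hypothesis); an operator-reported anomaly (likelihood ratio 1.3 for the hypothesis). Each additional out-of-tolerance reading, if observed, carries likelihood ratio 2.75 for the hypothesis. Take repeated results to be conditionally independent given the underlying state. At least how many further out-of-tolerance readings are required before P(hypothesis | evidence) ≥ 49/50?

6

Prior odds = 0.0067/0.9933 = 67/9933.
Combined Bayes factor of the evidence already in hand = 4.5 × 6 × 1.3 = 35.1.
Odds after that evidence = (67/9933) × 35.1 = 7839/33110.
Target odds = 0.98/0.02 = 49.
Need 2.75ⁿ ≥ 49 ÷ (7839/33110) = 1622390/7839.
2.75⁵ = 161051/1024 falls short of 1622390/7839 but 2.75⁶ = 1771561/4096 reaches it, so n = 6.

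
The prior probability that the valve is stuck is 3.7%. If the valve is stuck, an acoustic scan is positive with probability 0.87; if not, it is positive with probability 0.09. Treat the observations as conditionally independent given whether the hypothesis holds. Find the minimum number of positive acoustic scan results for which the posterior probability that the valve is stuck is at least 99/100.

Prior odds: 0.037 ÷ 0.963 = 37/963.
Likelihood ratio of a positive = 0.87/0.09 = 29/3.
Target posterior odds = 0.99/0.01 = 99.
Need (37/963) × (29/3)ⁿ ≥ 99, i.e. (29/3)ⁿ ≥ 95337/37.
(29/3)³ = 24389/27 falls short of 95337/37 but (29/3)⁴ = 707281/81 reaches it, so n = 4.

4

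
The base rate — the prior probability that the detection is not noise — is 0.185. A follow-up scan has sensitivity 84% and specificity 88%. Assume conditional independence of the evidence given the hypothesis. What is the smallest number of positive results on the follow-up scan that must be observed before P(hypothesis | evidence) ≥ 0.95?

3

Prior odds: 0.185 ÷ 0.815 = 37/163.
False-positive rate = 1 − 0.88 = 0.12; likelihood ratio of a positive = 0.84/0.12 = 7.
Target odds: 0.95 ÷ 0.05 = 19.
Require 7ⁿ ≥ 19 ÷ (37/163) = 3097/37.
7² = 49 falls short of 3097/37 but 7³ = 343 reaches it, so n = 3.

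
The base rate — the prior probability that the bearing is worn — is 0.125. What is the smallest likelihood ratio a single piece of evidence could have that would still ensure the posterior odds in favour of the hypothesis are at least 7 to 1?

Prior odds = 0.125/0.875 = 1/7.
Target odds = 7.
Required Bayes factor = 7 ÷ (1/7) = 49.

49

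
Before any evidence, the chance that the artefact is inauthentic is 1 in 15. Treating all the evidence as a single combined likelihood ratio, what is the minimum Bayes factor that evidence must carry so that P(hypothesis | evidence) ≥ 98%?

Prior odds = (1/15)/(14/15) = 1/14.
Target odds = 0.98/0.02 = 49.
Required Bayes factor = 49 ÷ (1/14) = 686.

686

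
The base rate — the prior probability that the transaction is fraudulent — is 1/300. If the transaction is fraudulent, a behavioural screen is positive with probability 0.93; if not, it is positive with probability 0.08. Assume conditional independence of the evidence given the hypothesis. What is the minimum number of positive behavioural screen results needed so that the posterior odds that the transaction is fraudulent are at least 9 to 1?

Prior odds: (1/300) ÷ (299/300) = 1/299.
Likelihood ratio of a positive = 0.93/0.08 = 11.625.
Target odds = 9.
Require 11.625ⁿ ≥ 9 ÷ (1/299) = 2691.
11.625³ = 804357/512 falls short of 2691 but 11.625⁴ = 74805201/4096 reaches it, so n = 4.

4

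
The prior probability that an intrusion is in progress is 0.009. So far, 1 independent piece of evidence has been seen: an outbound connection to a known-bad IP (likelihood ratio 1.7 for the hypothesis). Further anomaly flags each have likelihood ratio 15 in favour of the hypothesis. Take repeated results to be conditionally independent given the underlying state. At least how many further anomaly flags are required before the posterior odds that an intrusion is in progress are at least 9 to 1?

3

Prior odds = 0.009/0.991 = 9/991.
Bayes factor of the evidence already in hand = 1.7.
Odds after that evidence = (9/991) × 1.7 = 153/9910.
Target odds = 9.
Need 15ⁿ ≥ 9 ÷ (153/9910) = 9910/17.
15² = 225 falls short of 9910/17 but 15³ = 3375 reaches it, so n = 3.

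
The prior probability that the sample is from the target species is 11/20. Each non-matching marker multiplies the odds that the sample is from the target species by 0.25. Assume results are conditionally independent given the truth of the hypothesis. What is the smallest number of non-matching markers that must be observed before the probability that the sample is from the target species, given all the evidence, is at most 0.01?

Prior odds: 0.55 ÷ 0.45 = 11/9.
Likelihood ratio per non-matching marker = 0.25.
Target posterior odds = 0.01/0.99 = 1/99.
Require 0.25ⁿ ≤ 1/99 ÷ (11/9) = 1/121.
0.25³ = 0.015625 is still above 1/121 but 0.25⁴ = 0.00390625 is at or below it, so n = 4.

4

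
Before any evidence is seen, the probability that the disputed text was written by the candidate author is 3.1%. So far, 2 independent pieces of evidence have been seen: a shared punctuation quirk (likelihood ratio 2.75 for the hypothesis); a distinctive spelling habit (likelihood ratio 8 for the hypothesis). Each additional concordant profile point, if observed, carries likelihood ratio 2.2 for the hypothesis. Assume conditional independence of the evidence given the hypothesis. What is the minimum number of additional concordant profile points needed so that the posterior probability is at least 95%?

Prior odds = 0.031/0.969 = 31/969.
Combined Bayes factor of the evidence already in hand = 2.75 × 8 = 22.
Odds after that evidence = (31/969) × 22 = 682/969.
Target odds = 0.95/0.05 = 19.
Need 2.2ⁿ ≥ 19 ÷ (682/969) = 18411/682.
2.2⁴ = 23.4256 falls short of 18411/682 but 2.2⁵ = 51.53632 reaches it, so n = 5.

5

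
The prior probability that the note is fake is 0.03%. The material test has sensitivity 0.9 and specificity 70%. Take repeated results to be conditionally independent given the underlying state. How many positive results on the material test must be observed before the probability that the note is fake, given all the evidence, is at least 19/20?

11

Prior odds = 0.0003/0.9997 = 3/9997.
False-positive rate = 1 − 0.7 = 0.3; likelihood ratio of a positive = 0.9/0.3 = 3.
Target odds: 0.95 ÷ 0.05 = 19.
Need (3/9997) × 3ⁿ ≥ 19, i.e. 3ⁿ ≥ 189943/3.
3¹⁰ = 59049 falls short of 189943/3 but 3¹¹ = 177147 reaches it, so n = 11.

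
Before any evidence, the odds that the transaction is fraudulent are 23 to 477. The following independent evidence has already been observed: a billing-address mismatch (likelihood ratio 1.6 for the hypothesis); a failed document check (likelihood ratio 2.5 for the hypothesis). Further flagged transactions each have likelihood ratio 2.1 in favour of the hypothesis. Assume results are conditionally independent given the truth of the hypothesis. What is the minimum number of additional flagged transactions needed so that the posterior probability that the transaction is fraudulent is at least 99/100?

9

Prior odds = 23/477.
Combined Bayes factor of the evidence already in hand = 1.6 × 2.5 = 4.
Odds after that evidence = (23/477) × 4 = 92/477.
Target odds = 0.99/0.01 = 99.
Need 2.1ⁿ ≥ 99 ÷ (92/477) = 47223/92.
2.1⁸ ≈378.229 falls short of 47223/92 but 2.1⁹ ≈794.28 reaches it, so n = 9.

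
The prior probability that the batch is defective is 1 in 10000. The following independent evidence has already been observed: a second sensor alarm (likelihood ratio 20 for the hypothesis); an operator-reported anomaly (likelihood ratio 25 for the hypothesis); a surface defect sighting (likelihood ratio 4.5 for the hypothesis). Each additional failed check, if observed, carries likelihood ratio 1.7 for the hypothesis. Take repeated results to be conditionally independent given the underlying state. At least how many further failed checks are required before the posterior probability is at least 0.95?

Prior odds = 0.0001/0.9999 = 1/9999.
Combined Bayes factor of the evidence already in hand = 20 × 25 × 4.5 = 2250.
Odds after that evidence = (1/9999) × 2250 = 250/1111.
Target odds = 0.95/0.05 = 19.
Need 1.7ⁿ ≥ 19 ÷ (250/1111) = 84.436.
1.7⁸ ≈69.7576 falls short of 84.436 but 1.7⁹ ≈118.588 reaches it, so n = 9.

9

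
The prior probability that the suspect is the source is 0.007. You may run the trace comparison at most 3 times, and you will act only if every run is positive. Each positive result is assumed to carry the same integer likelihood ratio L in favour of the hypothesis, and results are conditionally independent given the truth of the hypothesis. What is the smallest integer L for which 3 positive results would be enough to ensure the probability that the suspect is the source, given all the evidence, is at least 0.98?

Prior odds = 0.007/0.993 = 7/993.
Target odds = 0.98/0.02 = 49.
Need L³ ≥ 49 ÷ (7/993) = 6951.
19³ = 6859 < 6951 ≤ 8000 = 20³, so L = 20.

20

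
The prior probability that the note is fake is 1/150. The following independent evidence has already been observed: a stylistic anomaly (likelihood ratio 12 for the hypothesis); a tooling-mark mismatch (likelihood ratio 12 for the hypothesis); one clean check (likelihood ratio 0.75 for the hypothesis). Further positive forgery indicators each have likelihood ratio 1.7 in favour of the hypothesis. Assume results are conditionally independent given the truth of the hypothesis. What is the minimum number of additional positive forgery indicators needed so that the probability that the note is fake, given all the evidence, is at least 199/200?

11

Prior odds = (1/150)/(149/150) = 1/149.
Combined Bayes factor of the evidence already in hand = 12 × 12 × 0.75 = 108.
Odds after that evidence = (1/149) × 108 = 108/149.
Target odds = 0.995/0.005 = 199.
Need 1.7ⁿ ≥ 199 ÷ (108/149) = 29651/108.
1.7¹⁰ ≈201.599 falls short of 29651/108 but 1.7¹¹ ≈342.719 reaches it, so n = 11.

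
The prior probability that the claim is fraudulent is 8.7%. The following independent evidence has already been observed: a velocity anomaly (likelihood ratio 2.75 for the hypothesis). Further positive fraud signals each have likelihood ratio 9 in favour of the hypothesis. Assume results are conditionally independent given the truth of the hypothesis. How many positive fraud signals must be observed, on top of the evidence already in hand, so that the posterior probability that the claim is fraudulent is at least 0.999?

Prior odds = 0.087/0.913 = 87/913.
Bayes factor of the evidence already in hand = 2.75.
Odds after that evidence = (87/913) × 2.75 = 87/332.
Target odds = 0.999/0.001 = 999.
Need 9ⁿ ≥ 999 ÷ (87/332) = 110556/29.
9³ = 729 falls short of 110556/29 but 9⁴ = 6561 reaches it, so n = 4.

4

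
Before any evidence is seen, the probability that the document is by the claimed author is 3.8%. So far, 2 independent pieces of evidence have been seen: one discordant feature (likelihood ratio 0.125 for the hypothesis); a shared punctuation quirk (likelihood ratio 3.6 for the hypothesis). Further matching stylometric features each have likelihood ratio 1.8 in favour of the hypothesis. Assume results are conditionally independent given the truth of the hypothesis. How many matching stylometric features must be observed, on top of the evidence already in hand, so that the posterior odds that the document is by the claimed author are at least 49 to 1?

Prior odds = 0.038/0.962 = 19/481.
Combined Bayes factor of the evidence already in hand = 0.125 × 3.6 = 0.45.
Odds after that evidence = (19/481) × 0.45 = 171/9620.
Target odds = 49.
Need 1.8ⁿ ≥ 49 ÷ (171/9620) = 471380/171.
1.8¹³ ≈2082.3 falls short of 471380/171 but 1.8¹⁴ ≈3748.13 reaches it, so n = 14.

14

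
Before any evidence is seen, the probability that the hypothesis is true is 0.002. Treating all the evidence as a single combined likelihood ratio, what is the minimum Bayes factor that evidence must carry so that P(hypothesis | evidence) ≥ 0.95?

Prior odds = 0.002/0.998 = 1/499.
Target odds = 0.95/0.05 = 19.
Required Bayes factor = 19 ÷ (1/499) = 9481.

9481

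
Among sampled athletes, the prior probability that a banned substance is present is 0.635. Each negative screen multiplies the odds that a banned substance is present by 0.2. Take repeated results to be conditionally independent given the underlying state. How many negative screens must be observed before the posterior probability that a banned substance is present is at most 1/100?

Prior odds: 0.635 ÷ 0.365 = 127/73.
Likelihood ratio per negative screen = 0.2.
Target posterior odds = 0.01/0.99 = 1/99.
Require 0.2ⁿ ≤ 1/99 ÷ (127/73) = 73/12573.
0.2³ = 0.008 is still above 73/12573 but 0.2⁴ = 0.0016 is at or below it, so n = 4.

4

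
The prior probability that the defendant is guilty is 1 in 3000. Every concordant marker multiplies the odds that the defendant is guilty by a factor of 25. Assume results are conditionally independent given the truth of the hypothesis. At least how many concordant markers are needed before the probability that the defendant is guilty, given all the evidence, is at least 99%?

4

Prior odds: (1/3000) ÷ (2999/3000) = 1/2999.
Likelihood ratio per concordant marker = 25.
Target odds: 0.99 ÷ 0.01 = 99.
Require 25ⁿ ≥ 99 ÷ (1/2999) = 296901.
25³ = 15625 falls short of 296901 but 25⁴ = 390625 reaches it, so n = 4.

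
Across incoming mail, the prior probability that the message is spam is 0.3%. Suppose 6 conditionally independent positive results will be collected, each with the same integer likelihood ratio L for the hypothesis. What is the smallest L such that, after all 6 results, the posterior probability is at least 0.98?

Prior odds = 0.003/0.997 = 3/997.
Target odds = 0.98/0.02 = 49.
Need L⁶ ≥ 49 ÷ (3/997) = 48853/3.
5⁶ = 15625 < 48853/3 ≤ 46656 = 6⁶, so L = 6.

6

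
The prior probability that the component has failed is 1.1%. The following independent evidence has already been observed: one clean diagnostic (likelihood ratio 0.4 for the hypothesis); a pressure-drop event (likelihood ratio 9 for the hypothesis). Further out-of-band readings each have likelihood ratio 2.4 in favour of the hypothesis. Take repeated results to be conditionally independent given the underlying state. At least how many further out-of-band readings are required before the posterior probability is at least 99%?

9

Prior odds = 0.011/0.989 = 11/989.
Combined Bayes factor of the evidence already in hand = 0.4 × 9 = 3.6.
Odds after that evidence = (11/989) × 3.6 = 198/4945.
Target odds = 0.99/0.01 = 99.
Need 2.4ⁿ ≥ 99 ÷ (198/4945) = 2472.5.
2.4⁸ = 429981696/390625 falls short of 2472.5 but 2.4⁹ ≈2641.81 reaches it, so n = 9.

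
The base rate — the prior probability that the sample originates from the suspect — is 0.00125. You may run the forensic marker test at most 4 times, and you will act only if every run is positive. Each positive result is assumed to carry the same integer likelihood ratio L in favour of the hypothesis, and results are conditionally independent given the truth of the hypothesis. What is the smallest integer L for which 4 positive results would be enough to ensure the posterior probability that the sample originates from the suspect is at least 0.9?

10

Prior odds = 0.00125/0.99875 = 1/799.
Target odds = 0.9/0.1 = 9.
Need L⁴ ≥ 9 ÷ (1/799) = 7191.
9⁴ = 6561 < 7191 ≤ 10000 = 10⁴, so L = 10.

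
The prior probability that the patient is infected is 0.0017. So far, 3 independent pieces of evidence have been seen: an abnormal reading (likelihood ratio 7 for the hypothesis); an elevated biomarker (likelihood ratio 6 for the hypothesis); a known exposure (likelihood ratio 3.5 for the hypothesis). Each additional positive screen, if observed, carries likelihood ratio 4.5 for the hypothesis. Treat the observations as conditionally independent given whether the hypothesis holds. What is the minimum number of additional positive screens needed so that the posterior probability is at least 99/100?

4

Prior odds = 0.0017/0.9983 = 17/9983.
Combined Bayes factor of the evidence already in hand = 7 × 6 × 3.5 = 147.
Odds after that evidence = (17/9983) × 147 = 2499/9983.
Target odds = 0.99/0.01 = 99.
Need 4.5ⁿ ≥ 99 ÷ (2499/9983) = 329439/833.
4.5³ = 91.125 falls short of 329439/833 but 4.5⁴ = 410.0625 reaches it, so n = 4.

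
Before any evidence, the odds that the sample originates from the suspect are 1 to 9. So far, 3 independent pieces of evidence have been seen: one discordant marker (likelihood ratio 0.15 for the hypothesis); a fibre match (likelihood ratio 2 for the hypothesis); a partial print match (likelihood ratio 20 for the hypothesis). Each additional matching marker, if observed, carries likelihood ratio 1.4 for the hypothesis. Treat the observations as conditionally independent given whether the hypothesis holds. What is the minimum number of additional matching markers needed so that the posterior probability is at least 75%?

5

Prior odds = 1/9.
Combined Bayes factor of the evidence already in hand = 0.15 × 2 × 20 = 6.
Odds after that evidence = (1/9) × 6 = 2/3.
Target odds = 0.75/0.25 = 3.
Need 1.4ⁿ ≥ 3 ÷ (2/3) = 4.5.
1.4⁴ = 3.8416 falls short of 4.5 but 1.4⁵ = 5.37824 reaches it, so n = 5.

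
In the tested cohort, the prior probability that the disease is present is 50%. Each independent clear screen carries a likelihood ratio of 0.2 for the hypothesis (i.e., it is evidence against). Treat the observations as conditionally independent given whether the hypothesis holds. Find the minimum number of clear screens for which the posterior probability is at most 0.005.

4

Prior odds: 0.5 ÷ 0.5 = 1.
Likelihood ratio per clear screen = 0.2.
Target odds: 0.005 ÷ 0.995 = 1/199.
Require 0.2ⁿ ≤ 1/199 ÷ 1 = 1/199.
0.2³ = 0.008 is still above 1/199 but 0.2⁴ = 0.0016 is at or below it, so n = 4.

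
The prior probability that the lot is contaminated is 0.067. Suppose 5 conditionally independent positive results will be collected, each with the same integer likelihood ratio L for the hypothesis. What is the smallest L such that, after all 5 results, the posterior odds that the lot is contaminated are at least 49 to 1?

Prior odds = 0.067/0.933 = 67/933.
Target odds = 49.
Need L⁵ ≥ 49 ÷ (67/933) = 45717/67.
3⁵ = 243 < 45717/67 ≤ 1024 = 4⁵, so L = 4.

4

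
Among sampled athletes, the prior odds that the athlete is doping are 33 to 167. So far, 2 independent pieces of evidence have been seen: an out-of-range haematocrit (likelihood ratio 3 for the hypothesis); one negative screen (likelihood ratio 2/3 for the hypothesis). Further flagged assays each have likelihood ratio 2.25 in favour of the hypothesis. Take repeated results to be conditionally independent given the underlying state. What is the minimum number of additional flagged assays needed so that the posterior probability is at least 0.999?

Prior odds = 33/167.
Combined Bayes factor of the evidence already in hand = 3 × (2/3) = 2.
Odds after that evidence = (33/167) × 2 = 66/167.
Target odds = 0.999/0.001 = 999.
Need 2.25ⁿ ≥ 999 ÷ (66/167) = 55611/22.
2.25⁹ = 387420489/262144 falls short of 55611/22 but 2.25¹⁰ ≈3325.26 reaches it, so n = 10.

10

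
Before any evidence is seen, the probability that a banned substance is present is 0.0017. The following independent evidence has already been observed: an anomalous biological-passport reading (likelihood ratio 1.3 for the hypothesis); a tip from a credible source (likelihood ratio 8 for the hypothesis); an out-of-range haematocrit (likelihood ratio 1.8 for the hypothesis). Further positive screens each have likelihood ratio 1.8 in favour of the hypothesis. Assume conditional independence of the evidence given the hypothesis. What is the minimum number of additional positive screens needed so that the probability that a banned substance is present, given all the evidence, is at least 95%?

11

Prior odds = 0.0017/0.9983 = 17/9983.
Combined Bayes factor of the evidence already in hand = 1.3 × 8 × 1.8 = 18.72.
Odds after that evidence = (17/9983) × 18.72 = 7956/249575.
Target odds = 0.95/0.05 = 19.
Need 1.8ⁿ ≥ 19 ÷ (7956/249575) = 4741925/7956.
1.8¹⁰ ≈357.047 falls short of 4741925/7956 but 1.8¹¹ ≈642.684 reaches it, so n = 11.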